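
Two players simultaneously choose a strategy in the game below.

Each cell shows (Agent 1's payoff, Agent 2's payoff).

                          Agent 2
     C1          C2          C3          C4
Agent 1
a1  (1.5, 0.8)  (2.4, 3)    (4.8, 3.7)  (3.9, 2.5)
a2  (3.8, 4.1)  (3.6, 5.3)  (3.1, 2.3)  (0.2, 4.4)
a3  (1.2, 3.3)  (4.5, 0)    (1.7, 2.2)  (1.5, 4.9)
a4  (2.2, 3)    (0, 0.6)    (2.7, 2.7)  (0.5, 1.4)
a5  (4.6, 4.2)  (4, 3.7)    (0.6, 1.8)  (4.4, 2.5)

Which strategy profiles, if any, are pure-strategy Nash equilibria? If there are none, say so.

(a1, C3) and (a5, C1)

Agent 1 against C1: payoffs 1.5, 3.8, 1.2, 2.2, 4.6 → best response a5.
Agent 1 against C2: payoffs 2.4, 3.6, 4.5, 0, 4 → best response a3.
Agent 1 against C3: payoffs 4.8, 3.1, 1.7, 2.7, 0.6 → best response a1.
Agent 1 against C4: payoffs 3.9, 0.2, 1.5, 0.5, 4.4 → best response a5.
Agent 2 against a1: payoffs 0.8, 3, 3.7, 2.5 → best response C3.
Agent 2 against a2: payoffs 4.1, 5.3, 2.3, 4.4 → best response C2.
Agent 2 against a3: payoffs 3.3, 0, 2.2, 4.9 → best response C4.
Agent 2 against a4: payoffs 3, 0.6, 2.7, 1.4 → best response C1.
Agent 2 against a5: payoffs 4.2, 3.7, 1.8, 2.5 → best response C1.
Mutual best responses: (a1, C3); (a5, C1).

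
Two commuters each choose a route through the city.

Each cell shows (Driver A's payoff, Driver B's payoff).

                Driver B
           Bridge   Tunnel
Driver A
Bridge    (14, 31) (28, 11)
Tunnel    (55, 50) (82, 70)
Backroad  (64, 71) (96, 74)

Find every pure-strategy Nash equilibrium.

(Backroad, Tunnel)

Check each profile: it is a Nash equilibrium iff no player can strictly gain by switching unilaterally.
(Bridge, Bridge): Driver A can switch to Tunnel (14 → 55). Not NE.
(Bridge, Tunnel): Driver A can switch to Tunnel (28 → 82). Not NE.
(Tunnel, Bridge): Driver A can switch to Backroad (55 → 64). Not NE.
(Tunnel, Tunnel): Driver A can switch to Backroad (82 → 96). Not NE.
(Backroad, Bridge): Driver B can switch to Tunnel (71 → 74). Not NE.
(Backroad, Tunnel): Driver A gets 96, best alternative 82; Driver B gets 74, best alternative 71. No profitable deviation — NE.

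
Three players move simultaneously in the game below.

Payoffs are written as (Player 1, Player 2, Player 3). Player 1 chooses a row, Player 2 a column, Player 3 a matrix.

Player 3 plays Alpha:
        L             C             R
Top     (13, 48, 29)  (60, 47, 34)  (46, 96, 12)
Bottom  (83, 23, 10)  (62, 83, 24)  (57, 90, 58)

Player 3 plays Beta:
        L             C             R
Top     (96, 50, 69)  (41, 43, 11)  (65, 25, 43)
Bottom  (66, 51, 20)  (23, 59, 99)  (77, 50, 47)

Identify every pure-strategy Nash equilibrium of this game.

(Top, L, Beta) and (Bottom, R, Alpha)

Mark each player's best response to every combination of opponents' strategies; a profile where every player is best-responding is a pure Nash equilibrium.
Player 1 against (L, Alpha): payoffs 13, 83 → best response Bottom.
Player 1 against (L, Beta): payoffs 96, 66 → best response Top.
Player 1 against (C, Alpha): payoffs 60, 62 → best response Bottom.
Player 1 against (C, Beta): payoffs 41, 23 → best response Top.
Player 1 against (R, Alpha): payoffs 46, 57 → best response Bottom.
Player 1 against (R, Beta): payoffs 65, 77 → best response Bottom.
Player 2 against (Top, Alpha): payoffs 48, 47, 96 → best response R.
Player 2 against (Top, Beta): payoffs 50, 43, 25 → best response L.
Player 2 against (Bottom, Alpha): payoffs 23, 83, 90 → best response R.
Player 2 against (Bottom, Beta): payoffs 51, 59, 50 → best response C.
Player 3 against (Top, L): payoffs 29, 69 → best response Beta.
Player 3 against (Top, C): payoffs 34, 11 → best response Alpha.
Player 3 against (Top, R): payoffs 12, 43 → best response Beta.
Player 3 against (Bottom, L): payoffs 10, 20 → best response Beta.
Player 3 against (Bottom, C): payoffs 24, 99 → best response Beta.
Player 3 against (Bottom, R): payoffs 58, 47 → best response Alpha.
Mutual best responses: (Top, L, Beta); (Bottom, R, Alpha).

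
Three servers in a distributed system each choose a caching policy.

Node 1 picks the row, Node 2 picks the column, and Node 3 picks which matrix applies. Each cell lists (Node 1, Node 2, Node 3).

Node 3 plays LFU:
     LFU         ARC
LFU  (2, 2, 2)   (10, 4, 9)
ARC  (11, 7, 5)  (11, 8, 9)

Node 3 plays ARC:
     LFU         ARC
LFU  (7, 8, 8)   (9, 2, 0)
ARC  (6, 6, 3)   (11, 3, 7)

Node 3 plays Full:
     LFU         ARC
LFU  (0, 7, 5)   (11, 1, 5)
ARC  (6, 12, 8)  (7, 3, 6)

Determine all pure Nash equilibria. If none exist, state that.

The pure Nash equilibria are (LFU, LFU, ARC), (ARC, LFU, Full), (ARC, ARC, LFU).

(LFU, LFU, LFU): Node 1 can switch to ARC (2 → 11). Not NE.
(LFU, LFU, ARC): Node 1 gets 7, best alternative 6; Node 2 gets 8, best alternative 2; Node 3 gets 8, best alternative 5. No profitable deviation — NE.
(LFU, LFU, Full): Node 1 can switch to ARC (0 → 6). Not NE.
(LFU, ARC, LFU): Node 1 can switch to ARC (10 → 11). Not NE.
(LFU, ARC, ARC): Node 1 can switch to ARC (9 → 11). Not NE.
(LFU, ARC, Full): Node 2 can switch to LFU (1 → 7). Not NE.
(ARC, LFU, LFU): Node 2 can switch to ARC (7 → 8). Not NE.
(ARC, LFU, ARC): Node 1 can switch to LFU (6 → 7). Not NE.
(ARC, LFU, Full): Node 1 gets 6, best alternative 0; Node 2 gets 12, best alternative 3; Node 3 gets 8, best alternative 5. No profitable deviation — NE.
(ARC, ARC, LFU): Node 1 gets 11, best alternative 10; Node 2 gets 8, best alternative 7; Node 3 gets 9, best alternative 7. No profitable deviation — NE.
(ARC, ARC, ARC): Node 2 can switch to LFU (3 → 6). Not NE.
(ARC, ARC, Full): Node 1 can switch to LFU (7 → 11). Not NE.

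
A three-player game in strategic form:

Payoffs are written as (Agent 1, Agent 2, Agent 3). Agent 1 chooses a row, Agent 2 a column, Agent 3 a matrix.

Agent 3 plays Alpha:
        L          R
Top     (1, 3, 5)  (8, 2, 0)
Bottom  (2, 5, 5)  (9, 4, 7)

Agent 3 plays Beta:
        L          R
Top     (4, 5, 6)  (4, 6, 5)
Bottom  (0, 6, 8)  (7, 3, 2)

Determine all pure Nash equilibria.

No pure-strategy Nash equilibrium.

(Top, L, Alpha): Agent 1 can switch to Bottom (1 → 2). Not NE.
(Top, L, Beta): Agent 2 can switch to R (5 → 6). Not NE.
(Top, R, Alpha): Agent 1 can switch to Bottom (8 → 9). Not NE.
(Top, R, Beta): Agent 1 can switch to Bottom (4 → 7). Not NE.
(Bottom, L, Alpha): Agent 3 can switch to Beta (5 → 8). Not NE.
(Bottom, L, Beta): Agent 1 can switch to Top (0 → 4). Not NE.
(The remaining 2 profiles each have a profitable deviation by the same check.)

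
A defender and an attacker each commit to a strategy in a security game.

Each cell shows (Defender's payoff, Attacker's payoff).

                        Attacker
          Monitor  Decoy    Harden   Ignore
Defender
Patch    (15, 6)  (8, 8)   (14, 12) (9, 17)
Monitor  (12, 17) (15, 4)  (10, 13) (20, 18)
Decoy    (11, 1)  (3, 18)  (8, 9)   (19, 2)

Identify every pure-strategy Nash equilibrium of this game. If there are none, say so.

The unique pure-strategy Nash equilibrium is (Monitor, Ignore).

(Patch, Monitor): Attacker can switch to Decoy (6 → 8). Not NE.
(Patch, Decoy): Defender can switch to Monitor (8 → 15). Not NE.
(Patch, Harden): Attacker can switch to Ignore (12 → 17). Not NE.
(Patch, Ignore): Defender can switch to Monitor (9 → 20). Not NE.
(Monitor, Monitor): Defender can switch to Patch (12 → 15). Not NE.
(Monitor, Decoy): Attacker can switch to Monitor (4 → 17). Not NE.
(Monitor, Harden): Defender can switch to Patch (10 → 14). Not NE.
(Monitor, Ignore): Defender gets 20, best alternative 19; Attacker gets 18, best alternative 17. No profitable deviation — NE.
(Decoy, Monitor): Defender can switch to Patch (11 → 15). Not NE.
(Decoy, Decoy): Defender can switch to Patch (3 → 8). Not NE.
(Decoy, Harden): Defender can switch to Patch (8 → 14). Not NE.
(The remaining 1 profile has a profitable deviation by the same check.)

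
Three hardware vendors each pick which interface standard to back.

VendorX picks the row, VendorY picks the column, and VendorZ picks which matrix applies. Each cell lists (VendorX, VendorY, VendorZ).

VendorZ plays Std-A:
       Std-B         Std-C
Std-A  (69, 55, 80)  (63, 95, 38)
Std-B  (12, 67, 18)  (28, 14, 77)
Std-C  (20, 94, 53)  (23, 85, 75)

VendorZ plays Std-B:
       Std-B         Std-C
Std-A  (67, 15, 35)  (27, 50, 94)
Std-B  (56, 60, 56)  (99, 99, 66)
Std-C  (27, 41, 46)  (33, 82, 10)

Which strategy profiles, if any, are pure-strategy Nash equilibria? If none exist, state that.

(Std-A, Std-B, Std-A): VendorY can switch to Std-C (55 → 95). Not NE.
(Std-A, Std-B, Std-B): VendorY can switch to Std-C (15 → 50). Not NE.
(Std-A, Std-C, Std-A): VendorZ can switch to Std-B (38 → 94). Not NE.
(Std-A, Std-C, Std-B): VendorX can switch to Std-B (27 → 99). Not NE.
(Std-B, Std-B, Std-A): VendorX can switch to Std-A (12 → 69). Not NE.
(Std-B, Std-B, Std-B): VendorX can switch to Std-A (56 → 67). Not NE.
(Std-B, Std-C, Std-A): VendorX can switch to Std-A (28 → 63). Not NE.
(Std-B, Std-C, Std-B): VendorZ can switch to Std-A (66 → 77). Not NE.
(Std-C, Std-B, Std-A): VendorX can switch to Std-A (20 → 69). Not NE.
(Std-C, Std-B, Std-B): VendorX can switch to Std-A (27 → 67). Not NE.
(The remaining 2 profiles each have a profitable deviation by the same check.)

No pure-strategy Nash equilibrium.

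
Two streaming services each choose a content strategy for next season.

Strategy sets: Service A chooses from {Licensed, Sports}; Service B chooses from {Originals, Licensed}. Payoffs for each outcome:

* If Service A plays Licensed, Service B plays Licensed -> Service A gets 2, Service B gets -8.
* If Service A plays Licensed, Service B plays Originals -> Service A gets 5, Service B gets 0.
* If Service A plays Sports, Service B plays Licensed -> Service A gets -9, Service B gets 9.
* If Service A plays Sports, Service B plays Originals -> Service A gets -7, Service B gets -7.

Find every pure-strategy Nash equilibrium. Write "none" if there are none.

Service A against Originals: payoffs 5, -7 → best response Licensed.
Service A against Licensed: payoffs 2, -9 → best response Licensed.
Service B against Licensed: payoffs 0, -8 → best response Originals.
Service B against Sports: payoffs -7, 9 → best response Licensed.
Mutual best responses: (Licensed, Originals).

(Licensed, Originals)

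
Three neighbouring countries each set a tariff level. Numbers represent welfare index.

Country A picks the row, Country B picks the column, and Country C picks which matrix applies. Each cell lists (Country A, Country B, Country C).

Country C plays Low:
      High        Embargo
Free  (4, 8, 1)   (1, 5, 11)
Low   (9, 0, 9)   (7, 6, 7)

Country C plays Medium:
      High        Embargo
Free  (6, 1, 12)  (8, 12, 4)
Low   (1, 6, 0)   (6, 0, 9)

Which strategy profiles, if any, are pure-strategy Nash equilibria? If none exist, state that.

(Free, High, Low): Country A can switch to Low (4 → 9). Not NE.
(Free, High, Medium): Country B can switch to Embargo (1 → 12). Not NE.
(Free, Embargo, Low): Country A can switch to Low (1 → 7). Not NE.
(Free, Embargo, Medium): Country C can switch to Low (4 → 11). Not NE.
(Low, High, Low): Country B can switch to Embargo (0 → 6). Not NE.
(Low, High, Medium): Country A can switch to Free (1 → 6). Not NE.
(Low, Embargo, Low): Country C can switch to Medium (7 → 9). Not NE.
(Low, Embargo, Medium): Country A can switch to Free (6 → 8). Not NE.

There is no pure-strategy Nash equilibrium.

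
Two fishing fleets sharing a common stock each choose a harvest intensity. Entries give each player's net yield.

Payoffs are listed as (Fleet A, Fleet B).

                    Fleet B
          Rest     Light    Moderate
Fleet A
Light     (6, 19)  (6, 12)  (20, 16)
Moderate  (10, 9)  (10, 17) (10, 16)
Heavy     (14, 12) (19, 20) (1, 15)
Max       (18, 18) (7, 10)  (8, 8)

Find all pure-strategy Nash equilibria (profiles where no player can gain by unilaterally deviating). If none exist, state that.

For each strategy profile, look for a profitable unilateral deviation.
(Light, Rest): Fleet A can switch to Moderate (6 → 10). Not NE.
(Light, Light): Fleet A can switch to Moderate (6 → 10). Not NE.
(Light, Moderate): Fleet B can switch to Rest (16 → 19). Not NE.
(Moderate, Rest): Fleet A can switch to Heavy (10 → 14). Not NE.
(Moderate, Light): Fleet A can switch to Heavy (10 → 19). Not NE.
(Moderate, Moderate): Fleet A can switch to Light (10 → 20). Not NE.
(Heavy, Rest): Fleet A can switch to Max (14 → 18). Not NE.
(Heavy, Light): Fleet A gets 19, best alternative 10; Fleet B gets 20, best alternative 15. No profitable deviation — NE.
(Heavy, Moderate): Fleet A can switch to Light (1 → 20). Not NE.
(Max, Rest): Fleet A gets 18, best alternative 14; Fleet B gets 18, best alternative 10. No profitable deviation — NE.
(Max, Light): Fleet A can switch to Moderate (7 → 10). Not NE.
(Max, Moderate): Fleet A can switch to Light (8 → 20). Not NE.

The pure Nash equilibria are (Heavy, Light) and (Max, Rest).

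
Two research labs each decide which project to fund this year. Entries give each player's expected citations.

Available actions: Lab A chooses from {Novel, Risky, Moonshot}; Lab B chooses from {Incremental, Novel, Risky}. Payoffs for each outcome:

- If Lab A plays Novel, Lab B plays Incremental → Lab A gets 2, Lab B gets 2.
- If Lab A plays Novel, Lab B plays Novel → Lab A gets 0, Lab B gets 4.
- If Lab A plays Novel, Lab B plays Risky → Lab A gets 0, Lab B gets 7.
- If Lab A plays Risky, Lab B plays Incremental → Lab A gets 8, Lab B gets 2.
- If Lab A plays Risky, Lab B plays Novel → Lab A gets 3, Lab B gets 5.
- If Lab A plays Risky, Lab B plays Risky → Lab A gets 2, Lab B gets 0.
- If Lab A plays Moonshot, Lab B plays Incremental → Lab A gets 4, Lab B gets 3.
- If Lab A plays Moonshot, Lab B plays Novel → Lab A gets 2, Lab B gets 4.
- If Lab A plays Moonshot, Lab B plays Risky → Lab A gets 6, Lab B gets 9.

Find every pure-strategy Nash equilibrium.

(Risky, Novel); (Moonshot, Risky)

Lab A against Incremental: payoffs 2, 8, 4 → best response Risky.
Lab A against Novel: payoffs 0, 3, 2 → best response Risky.
Lab A against Risky: payoffs 0, 2, 6 → best response Moonshot.
Lab B against Novel: payoffs 2, 4, 7 → best response Risky.
Lab B against Risky: payoffs 2, 5, 0 → best response Novel.
Lab B against Moonshot: payoffs 3, 4, 9 → best response Risky.
Mutual best responses: (Risky, Novel); (Moonshot, Risky).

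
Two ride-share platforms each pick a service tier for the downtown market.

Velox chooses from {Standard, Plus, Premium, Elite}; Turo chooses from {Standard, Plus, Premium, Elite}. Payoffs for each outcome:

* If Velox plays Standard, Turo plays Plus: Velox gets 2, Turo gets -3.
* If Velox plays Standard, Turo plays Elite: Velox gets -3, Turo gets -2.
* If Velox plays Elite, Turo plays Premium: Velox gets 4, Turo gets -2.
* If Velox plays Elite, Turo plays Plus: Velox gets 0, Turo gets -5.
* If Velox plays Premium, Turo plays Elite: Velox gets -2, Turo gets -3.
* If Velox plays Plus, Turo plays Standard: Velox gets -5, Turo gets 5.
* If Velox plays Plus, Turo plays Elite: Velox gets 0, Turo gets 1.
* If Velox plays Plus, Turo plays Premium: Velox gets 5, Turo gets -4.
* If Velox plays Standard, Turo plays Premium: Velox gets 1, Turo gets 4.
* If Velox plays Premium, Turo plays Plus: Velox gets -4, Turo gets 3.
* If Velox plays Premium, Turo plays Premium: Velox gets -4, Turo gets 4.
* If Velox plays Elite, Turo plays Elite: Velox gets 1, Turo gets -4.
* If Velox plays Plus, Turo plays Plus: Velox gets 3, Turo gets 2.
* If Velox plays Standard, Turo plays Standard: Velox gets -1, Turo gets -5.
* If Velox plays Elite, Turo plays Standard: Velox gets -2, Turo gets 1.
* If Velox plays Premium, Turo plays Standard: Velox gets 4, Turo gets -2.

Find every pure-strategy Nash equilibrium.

none

Check each profile: it is a Nash equilibrium iff no player can strictly gain by switching unilaterally.
(Standard, Standard): Velox can switch to Premium (-1 → 4). Not NE.
(Standard, Plus): Velox can switch to Plus (2 → 3). Not NE.
(Standard, Premium): Velox can switch to Plus (1 → 5). Not NE.
(Standard, Elite): Velox can switch to Plus (-3 → 0). Not NE.
(Plus, Standard): Velox can switch to Standard (-5 → -1). Not NE.
(Plus, Plus): Turo can switch to Standard (2 → 5). Not NE.
(Plus, Premium): Turo can switch to Standard (-4 → 5). Not NE.
(Plus, Elite): Velox can switch to Elite (0 → 1). Not NE.
(Premium, Standard): Turo can switch to Plus (-2 → 3). Not NE.
(Premium, Plus): Velox can switch to Standard (-4 → 2). Not NE.
(The remaining 6 profiles each have a profitable deviation by the same check.)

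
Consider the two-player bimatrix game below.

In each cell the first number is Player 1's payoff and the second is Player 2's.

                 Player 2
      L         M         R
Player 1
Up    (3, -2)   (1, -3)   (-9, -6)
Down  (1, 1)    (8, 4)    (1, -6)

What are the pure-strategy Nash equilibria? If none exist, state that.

Player 1 against L: payoffs 3, 1 → best response Up.
Player 1 against M: payoffs 1, 8 → best response Down.
Player 1 against R: payoffs -9, 1 → best response Down.
Player 2 against Up: payoffs -2, -3, -6 → best response L.
Player 2 against Down: payoffs 1, 4, -6 → best response M.
Mutual best responses: (Up, L); (Down, M).

The pure Nash equilibria are (Up, L); (Down, M).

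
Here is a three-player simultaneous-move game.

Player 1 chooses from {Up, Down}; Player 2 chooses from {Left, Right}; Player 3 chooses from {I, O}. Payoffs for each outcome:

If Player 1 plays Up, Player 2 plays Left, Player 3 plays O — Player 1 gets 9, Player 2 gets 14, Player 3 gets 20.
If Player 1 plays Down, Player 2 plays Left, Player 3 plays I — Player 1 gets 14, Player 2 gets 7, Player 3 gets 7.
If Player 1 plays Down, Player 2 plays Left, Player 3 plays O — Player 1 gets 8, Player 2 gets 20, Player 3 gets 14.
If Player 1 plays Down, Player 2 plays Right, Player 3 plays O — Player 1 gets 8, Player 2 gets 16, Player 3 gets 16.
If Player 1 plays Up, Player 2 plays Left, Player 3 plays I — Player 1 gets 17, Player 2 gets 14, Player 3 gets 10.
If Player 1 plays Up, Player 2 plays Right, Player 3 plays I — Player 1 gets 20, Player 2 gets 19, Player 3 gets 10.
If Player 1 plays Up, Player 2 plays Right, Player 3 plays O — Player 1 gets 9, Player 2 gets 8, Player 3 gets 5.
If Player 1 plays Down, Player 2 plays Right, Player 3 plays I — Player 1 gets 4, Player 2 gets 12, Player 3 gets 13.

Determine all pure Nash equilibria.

Player 1 against (Left, I): payoffs 17, 14 → best response Up.
Player 1 against (Left, O): payoffs 9, 8 → best response Up.
Player 1 against (Right, I): payoffs 20, 4 → best response Up.
Player 1 against (Right, O): payoffs 9, 8 → best response Up.
Player 2 against (Up, I): payoffs 14, 19 → best response Right.
Player 2 against (Up, O): payoffs 14, 8 → best response Left.
Player 2 against (Down, I): payoffs 7, 12 → best response Right.
Player 2 against (Down, O): payoffs 20, 16 → best response Left.
Player 3 against (Up, Left): payoffs 10, 20 → best response O.
Player 3 against (Up, Right): payoffs 10, 5 → best response I.
Player 3 against (Down, Left): payoffs 7, 14 → best response O.
Player 3 against (Down, Right): payoffs 13, 16 → best response O.
Mutual best responses: (Up, Left, O); (Up, Right, I).

(Up, Left, O), (Up, Right, I)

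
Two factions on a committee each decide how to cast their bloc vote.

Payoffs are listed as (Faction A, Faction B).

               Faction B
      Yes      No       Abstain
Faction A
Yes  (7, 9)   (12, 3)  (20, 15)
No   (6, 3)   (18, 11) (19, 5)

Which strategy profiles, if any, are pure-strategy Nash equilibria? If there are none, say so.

(Yes, Yes): Faction B can switch to Abstain (9 → 15). Not NE.
(Yes, No): Faction A can switch to No (12 → 18). Not NE.
(Yes, Abstain): Faction A gets 20, best alternative 19; Faction B gets 15, best alternative 9. No profitable deviation — NE.
(No, Yes): Faction A can switch to Yes (6 → 7). Not NE.
(No, No): Faction A gets 18, best alternative 12; Faction B gets 11, best alternative 5. No profitable deviation — NE.
(No, Abstain): Faction A can switch to Yes (19 → 20). Not NE.

(Yes, Abstain), (No, No)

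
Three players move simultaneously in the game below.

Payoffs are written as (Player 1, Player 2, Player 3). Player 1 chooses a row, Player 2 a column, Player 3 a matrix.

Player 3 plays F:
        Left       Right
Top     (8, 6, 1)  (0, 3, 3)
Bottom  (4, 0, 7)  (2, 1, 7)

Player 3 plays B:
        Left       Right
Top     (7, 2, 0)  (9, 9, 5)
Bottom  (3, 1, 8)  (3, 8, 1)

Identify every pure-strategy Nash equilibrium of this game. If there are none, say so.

(Top, Left, F) and (Top, Right, B) and (Bottom, Right, F)

(Top, Left, F): Player 1 gets 8, best alternative 4; Player 2 gets 6, best alternative 3; Player 3 gets 1, best alternative 0. No profitable deviation — NE.
(Top, Left, B): Player 2 can switch to Right (2 → 9). Not NE.
(Top, Right, F): Player 1 can switch to Bottom (0 → 2). Not NE.
(Top, Right, B): Player 1 gets 9, best alternative 3; Player 2 gets 9, best alternative 2; Player 3 gets 5, best alternative 3. No profitable deviation — NE.
(Bottom, Left, F): Player 1 can switch to Top (4 → 8). Not NE.
(Bottom, Left, B): Player 1 can switch to Top (3 → 7). Not NE.
(Bottom, Right, F): Player 1 gets 2, best alternative 0; Player 2 gets 1, best alternative 0; Player 3 gets 7, best alternative 1. No profitable deviation — NE.
(Bottom, Right, B): Player 1 can switch to Top (3 → 9). Not NE.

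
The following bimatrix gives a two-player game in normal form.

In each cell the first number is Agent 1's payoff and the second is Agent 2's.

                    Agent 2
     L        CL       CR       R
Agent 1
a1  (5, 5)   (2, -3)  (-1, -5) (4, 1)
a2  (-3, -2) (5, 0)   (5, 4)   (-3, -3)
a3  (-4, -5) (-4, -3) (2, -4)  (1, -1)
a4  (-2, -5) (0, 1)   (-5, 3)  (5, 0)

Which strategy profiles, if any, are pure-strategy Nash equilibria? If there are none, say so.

(a1, L): Agent 1 gets 5, best alternative -2; Agent 2 gets 5, best alternative 1. No profitable deviation — NE.
(a1, CL): Agent 1 can switch to a2 (2 → 5). Not NE.
(a1, CR): Agent 1 can switch to a2 (-1 → 5). Not NE.
(a1, R): Agent 1 can switch to a4 (4 → 5). Not NE.
(a2, L): Agent 1 can switch to a1 (-3 → 5). Not NE.
(a2, CL): Agent 2 can switch to CR (0 → 4). Not NE.
(a2, CR): Agent 1 gets 5, best alternative 2; Agent 2 gets 4, best alternative 0. No profitable deviation — NE.
(a2, R): Agent 1 can switch to a1 (-3 → 4). Not NE.
(The remaining 8 profiles each have a profitable deviation by the same check.)

Pure-strategy Nash equilibria: (a1, L); (a2, CR)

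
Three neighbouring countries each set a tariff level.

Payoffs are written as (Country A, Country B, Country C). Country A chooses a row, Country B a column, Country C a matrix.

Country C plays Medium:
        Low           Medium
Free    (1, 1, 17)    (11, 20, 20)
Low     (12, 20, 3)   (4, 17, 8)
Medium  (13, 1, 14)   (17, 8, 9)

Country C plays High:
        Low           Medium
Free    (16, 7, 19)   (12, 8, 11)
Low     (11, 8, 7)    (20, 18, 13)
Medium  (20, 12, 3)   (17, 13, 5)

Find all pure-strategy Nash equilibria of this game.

Check each profile: it is a Nash equilibrium iff no player can strictly gain by switching unilaterally.
(Free, Low, Medium): Country A can switch to Low (1 → 12). Not NE.
(Free, Low, High): Country A can switch to Medium (16 → 20). Not NE.
(Free, Medium, Medium): Country A can switch to Medium (11 → 17). Not NE.
(Free, Medium, High): Country A can switch to Low (12 → 20). Not NE.
(Low, Low, Medium): Country A can switch to Medium (12 → 13). Not NE.
(Low, Low, High): Country A can switch to Free (11 → 16). Not NE.
(Low, Medium, High): Country A gets 20, best alternative 17; Country B gets 18, best alternative 8; Country C gets 13, best alternative 8. No profitable deviation — NE.
(Medium, Medium, Medium): Country A gets 17, best alternative 11; Country B gets 8, best alternative 1; Country C gets 9, best alternative 5. No profitable deviation — NE.
(The remaining 4 profiles each have a profitable deviation by the same check.)

Pure-strategy Nash equilibria: (Low, Medium, High) and (Medium, Medium, Medium)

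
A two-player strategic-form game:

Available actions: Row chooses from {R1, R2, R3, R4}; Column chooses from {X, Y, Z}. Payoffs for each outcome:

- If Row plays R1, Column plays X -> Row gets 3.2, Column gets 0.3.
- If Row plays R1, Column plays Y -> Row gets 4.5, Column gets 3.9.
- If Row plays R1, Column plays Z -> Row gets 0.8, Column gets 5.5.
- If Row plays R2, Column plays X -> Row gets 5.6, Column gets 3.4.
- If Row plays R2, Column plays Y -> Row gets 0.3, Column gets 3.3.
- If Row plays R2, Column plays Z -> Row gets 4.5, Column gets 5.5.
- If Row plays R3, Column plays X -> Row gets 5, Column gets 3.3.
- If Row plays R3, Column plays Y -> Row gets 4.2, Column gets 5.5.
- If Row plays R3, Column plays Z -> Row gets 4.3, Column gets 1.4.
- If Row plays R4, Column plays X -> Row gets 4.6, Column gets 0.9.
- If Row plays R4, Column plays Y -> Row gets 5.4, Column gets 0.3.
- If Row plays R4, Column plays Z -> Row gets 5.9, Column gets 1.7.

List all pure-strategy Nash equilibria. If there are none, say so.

The unique pure-strategy Nash equilibrium is (R4, Z).

For each player, find the best response to each opponent profile; mutual best responses are the pure NE.
Row against X: payoffs 3.2, 5.6, 5, 4.6 → best response R2.
Row against Y: payoffs 4.5, 0.3, 4.2, 5.4 → best response R4.
Row against Z: payoffs 0.8, 4.5, 4.3, 5.9 → best response R4.
Column against R1: payoffs 0.3, 3.9, 5.5 → best response Z.
Column against R2: payoffs 3.4, 3.3, 5.5 → best response Z.
Column against R3: payoffs 3.3, 5.5, 1.4 → best response Y.
Column against R4: payoffs 0.9, 0.3, 1.7 → best response Z.
Mutual best responses: (R4, Z).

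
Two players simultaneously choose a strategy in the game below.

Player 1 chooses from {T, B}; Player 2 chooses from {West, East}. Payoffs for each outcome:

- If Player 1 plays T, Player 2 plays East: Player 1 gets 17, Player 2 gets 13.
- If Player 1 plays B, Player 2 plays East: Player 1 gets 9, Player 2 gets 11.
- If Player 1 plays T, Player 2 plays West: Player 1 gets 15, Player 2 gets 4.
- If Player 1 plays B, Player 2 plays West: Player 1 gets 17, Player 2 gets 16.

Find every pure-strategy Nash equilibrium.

The pure Nash equilibria are (T, East) and (B, West).

(T, West): Player 1 can switch to B (15 → 17). Not NE.
(T, East): Player 1 gets 17, best alternative 9; Player 2 gets 13, best alternative 4. No profitable deviation — NE.
(B, West): Player 1 gets 17, best alternative 15; Player 2 gets 16, best alternative 11. No profitable deviation — NE.
(B, East): Player 1 can switch to T (9 → 17). Not NE.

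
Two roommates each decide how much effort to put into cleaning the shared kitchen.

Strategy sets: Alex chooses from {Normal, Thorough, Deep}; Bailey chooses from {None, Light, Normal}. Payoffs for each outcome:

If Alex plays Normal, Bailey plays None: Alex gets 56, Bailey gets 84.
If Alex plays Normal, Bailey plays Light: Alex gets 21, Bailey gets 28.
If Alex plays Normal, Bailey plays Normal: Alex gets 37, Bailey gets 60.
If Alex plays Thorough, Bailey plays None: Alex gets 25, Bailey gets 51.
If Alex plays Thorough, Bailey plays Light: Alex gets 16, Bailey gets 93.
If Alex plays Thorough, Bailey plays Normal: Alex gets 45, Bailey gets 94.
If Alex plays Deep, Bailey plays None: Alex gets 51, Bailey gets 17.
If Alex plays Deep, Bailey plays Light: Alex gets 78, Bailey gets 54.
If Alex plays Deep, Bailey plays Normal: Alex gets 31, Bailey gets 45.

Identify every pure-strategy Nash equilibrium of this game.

Alex against None: payoffs 56, 25, 51 → best response Normal.
Alex against Light: payoffs 21, 16, 78 → best response Deep.
Alex against Normal: payoffs 37, 45, 31 → best response Thorough.
Bailey against Normal: payoffs 84, 28, 60 → best response None.
Bailey against Thorough: payoffs 51, 93, 94 → best response Normal.
Bailey against Deep: payoffs 17, 54, 45 → best response Light.
Mutual best responses: (Normal, None); (Thorough, Normal); (Deep, Light).

(Normal, None), (Thorough, Normal), (Deep, Light)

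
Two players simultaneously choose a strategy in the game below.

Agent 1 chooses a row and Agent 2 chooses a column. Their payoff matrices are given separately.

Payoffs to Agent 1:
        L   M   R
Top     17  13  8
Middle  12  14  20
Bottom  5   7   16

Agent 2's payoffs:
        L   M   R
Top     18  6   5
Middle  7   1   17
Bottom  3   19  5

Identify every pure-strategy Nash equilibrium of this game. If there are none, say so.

Check each profile: it is a Nash equilibrium iff no player can strictly gain by switching unilaterally.
(Top, L): Agent 1 gets 17, best alternative 12; Agent 2 gets 18, best alternative 6. No profitable deviation — NE.
(Top, M): Agent 1 can switch to Middle (13 → 14). Not NE.
(Top, R): Agent 1 can switch to Middle (8 → 20). Not NE.
(Middle, L): Agent 1 can switch to Top (12 → 17). Not NE.
(Middle, M): Agent 2 can switch to L (1 → 7). Not NE.
(Middle, R): Agent 1 gets 20, best alternative 16; Agent 2 gets 17, best alternative 7. No profitable deviation — NE.
(Bottom, L): Agent 1 can switch to Top (5 → 17). Not NE.
(Bottom, M): Agent 1 can switch to Top (7 → 13). Not NE.
(The remaining 1 profile has a profitable deviation by the same check.)

The pure Nash equilibria are (Top, L), (Middle, R).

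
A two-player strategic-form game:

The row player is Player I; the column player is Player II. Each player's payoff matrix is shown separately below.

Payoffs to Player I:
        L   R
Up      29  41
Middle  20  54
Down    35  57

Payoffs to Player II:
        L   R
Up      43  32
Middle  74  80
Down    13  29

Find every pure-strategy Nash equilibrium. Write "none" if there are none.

(Down, R)

(Up, L): Player I can switch to Down (29 → 35). Not NE.
(Up, R): Player I can switch to Middle (41 → 54). Not NE.
(Middle, L): Player I can switch to Up (20 → 29). Not NE.
(Middle, R): Player I can switch to Down (54 → 57). Not NE.
(Down, L): Player II can switch to R (13 → 29). Not NE.
(Down, R): Player I gets 57, best alternative 54; Player II gets 29, best alternative 13. No profitable deviation — NE.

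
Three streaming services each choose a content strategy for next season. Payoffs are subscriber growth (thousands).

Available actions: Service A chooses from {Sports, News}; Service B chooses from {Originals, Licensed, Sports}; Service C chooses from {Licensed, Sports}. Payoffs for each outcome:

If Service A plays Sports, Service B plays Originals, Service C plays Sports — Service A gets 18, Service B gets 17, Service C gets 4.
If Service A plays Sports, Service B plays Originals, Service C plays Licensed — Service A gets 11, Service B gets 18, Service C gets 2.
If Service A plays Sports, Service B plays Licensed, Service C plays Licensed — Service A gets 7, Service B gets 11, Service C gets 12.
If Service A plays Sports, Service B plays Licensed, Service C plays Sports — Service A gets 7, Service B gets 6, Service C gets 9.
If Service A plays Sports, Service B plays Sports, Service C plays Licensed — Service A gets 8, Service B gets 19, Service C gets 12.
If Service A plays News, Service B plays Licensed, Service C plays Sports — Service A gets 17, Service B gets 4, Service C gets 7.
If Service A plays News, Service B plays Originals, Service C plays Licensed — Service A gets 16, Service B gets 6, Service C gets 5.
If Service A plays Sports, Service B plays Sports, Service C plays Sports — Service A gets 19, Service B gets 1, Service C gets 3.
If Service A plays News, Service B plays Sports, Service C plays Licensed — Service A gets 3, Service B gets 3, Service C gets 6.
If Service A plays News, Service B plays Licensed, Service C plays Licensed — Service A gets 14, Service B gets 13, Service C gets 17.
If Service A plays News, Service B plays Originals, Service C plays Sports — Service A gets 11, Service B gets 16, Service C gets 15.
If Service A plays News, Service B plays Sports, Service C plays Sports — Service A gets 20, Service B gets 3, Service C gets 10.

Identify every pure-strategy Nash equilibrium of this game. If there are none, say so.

(Sports, Originals, Sports) and (Sports, Sports, Licensed) and (News, Licensed, Licensed)

Service A against (Originals, Licensed): payoffs 11, 16 → best response News.
Service A against (Originals, Sports): payoffs 18, 11 → best response Sports.
Service A against (Licensed, Licensed): payoffs 7, 14 → best response News.
Service A against (Licensed, Sports): payoffs 7, 17 → best response News.
Service A against (Sports, Licensed): payoffs 8, 3 → best response Sports.
Service A against (Sports, Sports): payoffs 19, 20 → best response News.
Service B against (Sports, Licensed): payoffs 18, 11, 19 → best response Sports.
Service B against (Sports, Sports): payoffs 17, 6, 1 → best response Originals.
Service B against (News, Licensed): payoffs 6, 13, 3 → best response Licensed.
Service B against (News, Sports): payoffs 16, 4, 3 → best response Originals.
Service C against (Sports, Originals): payoffs 2, 4 → best response Sports.
Service C against (Sports, Licensed): payoffs 12, 9 → best response Licensed.
Service C against (Sports, Sports): payoffs 12, 3 → best response Licensed.
Service C against (News, Originals): payoffs 5, 15 → best response Sports.
Service C against (News, Licensed): payoffs 17, 7 → best response Licensed.
Service C against (News, Sports): payoffs 6, 10 → best response Sports.
Mutual best responses: (Sports, Originals, Sports); (Sports, Sports, Licensed); (News, Licensed, Licensed).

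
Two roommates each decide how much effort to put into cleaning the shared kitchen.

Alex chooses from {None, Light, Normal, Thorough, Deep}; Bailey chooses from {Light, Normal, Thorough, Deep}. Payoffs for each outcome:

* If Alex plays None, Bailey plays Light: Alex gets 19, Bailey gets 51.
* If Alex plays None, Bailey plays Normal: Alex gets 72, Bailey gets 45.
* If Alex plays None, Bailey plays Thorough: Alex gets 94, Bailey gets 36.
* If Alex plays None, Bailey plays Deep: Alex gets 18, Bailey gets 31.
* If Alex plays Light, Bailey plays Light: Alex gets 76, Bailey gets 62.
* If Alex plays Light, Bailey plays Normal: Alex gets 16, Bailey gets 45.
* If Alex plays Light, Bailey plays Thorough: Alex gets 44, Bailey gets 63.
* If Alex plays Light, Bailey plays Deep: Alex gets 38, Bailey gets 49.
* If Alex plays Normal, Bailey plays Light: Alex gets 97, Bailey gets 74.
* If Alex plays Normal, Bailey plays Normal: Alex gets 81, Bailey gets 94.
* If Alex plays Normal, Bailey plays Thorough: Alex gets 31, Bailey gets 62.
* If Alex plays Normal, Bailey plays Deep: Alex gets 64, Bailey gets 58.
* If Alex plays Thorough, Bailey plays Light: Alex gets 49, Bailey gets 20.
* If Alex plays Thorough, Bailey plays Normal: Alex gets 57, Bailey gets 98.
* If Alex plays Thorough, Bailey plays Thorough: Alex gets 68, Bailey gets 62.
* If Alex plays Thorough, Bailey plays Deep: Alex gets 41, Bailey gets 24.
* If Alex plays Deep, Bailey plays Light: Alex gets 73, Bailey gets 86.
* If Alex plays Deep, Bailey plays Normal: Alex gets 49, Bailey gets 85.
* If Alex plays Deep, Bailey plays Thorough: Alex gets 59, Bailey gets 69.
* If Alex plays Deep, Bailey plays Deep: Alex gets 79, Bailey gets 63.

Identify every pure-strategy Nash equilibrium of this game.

Pure NE: (Normal, Normal)

(None, Light): Alex can switch to Light (19 → 76). Not NE.
(None, Normal): Alex can switch to Normal (72 → 81). Not NE.
(None, Thorough): Bailey can switch to Light (36 → 51). Not NE.
(None, Deep): Alex can switch to Light (18 → 38). Not NE.
(Light, Light): Alex can switch to Normal (76 → 97). Not NE.
(Light, Normal): Alex can switch to None (16 → 72). Not NE.
(Light, Thorough): Alex can switch to None (44 → 94). Not NE.
(Light, Deep): Alex can switch to Normal (38 → 64). Not NE.
(Normal, Light): Bailey can switch to Normal (74 → 94). Not NE.
(Normal, Normal): Alex gets 81, best alternative 72; Bailey gets 94, best alternative 74. No profitable deviation — NE.
(Normal, Thorough): Alex can switch to None (31 → 94). Not NE.
(Normal, Deep): Alex can switch to Deep (64 → 79). Not NE.
(Thorough, Light): Alex can switch to Light (49 → 76). Not NE.
(The remaining 7 profiles each have a profitable deviation by the same check.)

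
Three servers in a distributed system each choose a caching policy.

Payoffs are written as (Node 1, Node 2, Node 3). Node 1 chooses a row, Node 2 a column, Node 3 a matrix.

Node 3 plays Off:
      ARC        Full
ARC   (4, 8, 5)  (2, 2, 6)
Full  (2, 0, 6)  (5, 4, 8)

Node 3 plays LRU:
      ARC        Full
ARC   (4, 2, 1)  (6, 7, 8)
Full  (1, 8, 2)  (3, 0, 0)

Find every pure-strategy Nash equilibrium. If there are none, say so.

Pure-strategy Nash equilibria: (ARC, ARC, Off); (ARC, Full, LRU); (Full, Full, Off)

For each player, find the best response to each opponent profile; mutual best responses are the pure NE.
Node 1 against (ARC, Off): payoffs 4, 2 → best response ARC.
Node 1 against (ARC, LRU): payoffs 4, 1 → best response ARC.
Node 1 against (Full, Off): payoffs 2, 5 → best response Full.
Node 1 against (Full, LRU): payoffs 6, 3 → best response ARC.
Node 2 against (ARC, Off): payoffs 8, 2 → best response ARC.
Node 2 against (ARC, LRU): payoffs 2, 7 → best response Full.
Node 2 against (Full, Off): payoffs 0, 4 → best response Full.
Node 2 against (Full, LRU): payoffs 8, 0 → best response ARC.
Node 3 against (ARC, ARC): payoffs 5, 1 → best response Off.
Node 3 against (ARC, Full): payoffs 6, 8 → best response LRU.
Node 3 against (Full, ARC): payoffs 6, 2 → best response Off.
Node 3 against (Full, Full): payoffs 8, 0 → best response Off.
Mutual best responses: (ARC, ARC, Off); (ARC, Full, LRU); (Full, Full, Off).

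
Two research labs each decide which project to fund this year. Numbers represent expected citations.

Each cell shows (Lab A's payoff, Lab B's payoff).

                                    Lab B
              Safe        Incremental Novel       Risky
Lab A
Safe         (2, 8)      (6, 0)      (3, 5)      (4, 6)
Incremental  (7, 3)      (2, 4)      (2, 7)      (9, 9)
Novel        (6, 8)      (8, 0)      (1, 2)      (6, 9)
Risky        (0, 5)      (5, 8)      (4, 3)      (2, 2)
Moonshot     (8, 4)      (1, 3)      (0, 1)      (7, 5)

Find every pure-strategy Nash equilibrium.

(Incremental, Risky)

(Safe, Safe): Lab A can switch to Incremental (2 → 7). Not NE.
(Safe, Incremental): Lab A can switch to Novel (6 → 8). Not NE.
(Safe, Novel): Lab A can switch to Risky (3 → 4). Not NE.
(Safe, Risky): Lab A can switch to Incremental (4 → 9). Not NE.
(Incremental, Safe): Lab A can switch to Moonshot (7 → 8). Not NE.
(Incremental, Incremental): Lab A can switch to Safe (2 → 6). Not NE.
(Incremental, Novel): Lab A can switch to Safe (2 → 3). Not NE.
(Incremental, Risky): Lab A gets 9, best alternative 7; Lab B gets 9, best alternative 7. No profitable deviation — NE.
(Novel, Safe): Lab A can switch to Incremental (6 → 7). Not NE.
(Novel, Incremental): Lab B can switch to Safe (0 → 8). Not NE.
(Novel, Novel): Lab A can switch to Safe (1 → 3). Not NE.
(Novel, Risky): Lab A can switch to Incremental (6 → 9). Not NE.
(Risky, Safe): Lab A can switch to Safe (0 → 2). Not NE.
(The remaining 7 profiles each have a profitable deviation by the same check.)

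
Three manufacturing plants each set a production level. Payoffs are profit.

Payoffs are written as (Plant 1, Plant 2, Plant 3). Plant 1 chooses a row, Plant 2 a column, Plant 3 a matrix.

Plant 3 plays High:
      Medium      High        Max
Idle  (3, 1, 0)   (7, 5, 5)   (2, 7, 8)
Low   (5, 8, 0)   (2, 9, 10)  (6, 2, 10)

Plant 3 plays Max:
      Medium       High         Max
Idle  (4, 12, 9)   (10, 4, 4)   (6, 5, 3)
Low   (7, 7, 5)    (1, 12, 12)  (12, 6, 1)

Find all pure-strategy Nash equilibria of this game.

Plant 1 against (Medium, High): payoffs 3, 5 → best response Low.
Plant 1 against (Medium, Max): payoffs 4, 7 → best response Low.
Plant 1 against (High, High): payoffs 7, 2 → best response Idle.
Plant 1 against (High, Max): payoffs 10, 1 → best response Idle.
Plant 1 against (Max, High): payoffs 2, 6 → best response Low.
Plant 1 against (Max, Max): payoffs 6, 12 → best response Low.
Plant 2 against (Idle, High): payoffs 1, 5, 7 → best response Max.
Plant 2 against (Idle, Max): payoffs 12, 4, 5 → best response Medium.
Plant 2 against (Low, High): payoffs 8, 9, 2 → best response High.
Plant 2 against (Low, Max): payoffs 7, 12, 6 → best response High.
Plant 3 against (Idle, Medium): payoffs 0, 9 → best response Max.
Plant 3 against (Idle, High): payoffs 5, 4 → best response High.
Plant 3 against (Idle, Max): payoffs 8, 3 → best response High.
Plant 3 against (Low, Medium): payoffs 0, 5 → best response Max.
Plant 3 against (Low, High): payoffs 10, 12 → best response Max.
Plant 3 against (Low, Max): payoffs 10, 1 → best response High.
No profile is a mutual best response for all players.

none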